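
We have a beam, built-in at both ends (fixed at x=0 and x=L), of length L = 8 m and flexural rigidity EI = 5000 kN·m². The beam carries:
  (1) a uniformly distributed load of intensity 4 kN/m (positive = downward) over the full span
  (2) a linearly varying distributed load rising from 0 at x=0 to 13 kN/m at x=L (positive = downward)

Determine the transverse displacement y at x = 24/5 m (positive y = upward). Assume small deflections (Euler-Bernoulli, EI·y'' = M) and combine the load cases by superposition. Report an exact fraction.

Load 1 — uniform load w=4 kN/m over full span:
  y_1 = -wx²(L-x)²/(24EI) = -4·(24/5)²·(8-(24/5))²/(24·5000) = -3072/390625 m
Load 2 — triangular load w₀=13 kN/m (0→w₀ over full span):
  y_2 = -w₀x²(L-x)²(x+2L)/(120LEI) = -13·(24/5)²·(8-(24/5))²·((24/5)+2·8)/(120·8·5000) = -129792/9765625 m
Superposition: y = Σ y_i = -206592/9765625 m ≈ -0.021155 m

y(24/5) = -206592/9765625 m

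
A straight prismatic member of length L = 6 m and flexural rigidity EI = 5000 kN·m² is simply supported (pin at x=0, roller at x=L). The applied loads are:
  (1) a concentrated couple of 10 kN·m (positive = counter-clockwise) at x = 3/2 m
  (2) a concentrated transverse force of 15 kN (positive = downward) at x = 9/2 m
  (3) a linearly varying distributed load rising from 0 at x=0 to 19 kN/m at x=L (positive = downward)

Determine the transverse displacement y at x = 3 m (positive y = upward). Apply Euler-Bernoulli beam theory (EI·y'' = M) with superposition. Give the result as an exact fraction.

y(3) = -243/6400 m

Load 1 — applied couple M₀=10 kN·m at a=3/2 m (b=L-a=9/2):
  y_1 = (M₀x³/(6L)-M₀(x-a)²/2+C₁x)/EI  [x>a] with C₁=M₀(3b²-L²)/(6L)=55/8 = (10·3³/(6·6)-10·(3-(3/2))²/2+(55/8)·3)/5000 = 27/8000 m
Load 2 — point force P=15 kN at a=9/2 m (b=L-a=3/2):
  y_2 = -Pbx(L²-b²-x²)/(6LEI)  [x≤a] = -15·(3/2)·3·(6²-(3/2)²-3²)/(6·6·5000) = -297/32000 m
Load 3 — triangular load w₀=19 kN/m (0→w₀ over full span):
  y_3 = -w₀x(7L⁴-10L²x²+3x⁴)/(360LEI) = -19·3·(7·6⁴-10·6²·3²+3·3⁴)/(360·6·5000) = -513/16000 m
Superposition: y = Σ y_i = -243/6400 m ≈ -0.037969 m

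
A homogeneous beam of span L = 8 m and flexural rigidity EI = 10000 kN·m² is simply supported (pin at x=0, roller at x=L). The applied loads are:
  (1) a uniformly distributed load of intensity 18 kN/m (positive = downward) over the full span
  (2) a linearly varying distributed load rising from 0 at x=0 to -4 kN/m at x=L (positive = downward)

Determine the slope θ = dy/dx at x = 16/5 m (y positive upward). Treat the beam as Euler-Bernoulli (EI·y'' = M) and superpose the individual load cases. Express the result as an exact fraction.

θ(16/5) = -34792/3515625 rad

Load 1 — uniform load w=18 kN/m over full span:
  θ_1 = -w(L³-6Lx²+4x³)/(24EI) = -18·(8³-6·8·(16/5)²+4·(16/5)³)/(24·10000) = -888/78125 rad
Load 2 — triangular load w₀=-4 kN/m (0→w₀ over full span):
  θ_2 = -w₀(7L⁴-30L²x²+15x⁴)/(360LEI) = -(-4)·(7·8⁴-30·8²·(16/5)²+15·(16/5)⁴)/(360·8·10000) = 5168/3515625 rad
Superposition: θ = Σ θ_i = -34792/3515625 rad ≈ -0.009896 rad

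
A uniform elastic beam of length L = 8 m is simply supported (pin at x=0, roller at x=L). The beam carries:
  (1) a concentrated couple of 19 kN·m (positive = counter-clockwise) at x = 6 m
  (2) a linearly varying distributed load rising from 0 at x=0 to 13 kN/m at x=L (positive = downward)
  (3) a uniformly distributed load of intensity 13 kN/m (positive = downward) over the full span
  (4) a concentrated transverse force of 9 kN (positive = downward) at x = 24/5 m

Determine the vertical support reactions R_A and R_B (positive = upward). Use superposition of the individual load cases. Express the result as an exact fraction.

R_A = 9037/120 kN, R_B = 10763/120 kN

Load 1 — applied couple M₀=19 kN·m at a=6 m (b=L-a=2):
  R_A = M₀/L = 19/8 kN
  R_B = -M₀/L = -19/8 kN
Load 2 — triangular load w₀=13 kN/m (0→w₀ over full span):
  R_A = w₀L/6 = 13·8/6 = 52/3 kN
  R_B = w₀L/3 = 13·8/3 = 104/3 kN
Load 3 — uniform load w=13 kN/m over full span:
  R_A = wL/2 = 13·8/2 = 52 kN
  R_B = wL/2 = 13·8/2 = 52 kN
Load 4 — point force P=9 kN at a=24/5 m (b=L-a=16/5):
  R_A = Pb/L = 9·(16/5)/8 = 18/5 kN
  R_B = Pa/L = 9·(24/5)/8 = 27/5 kN
Superposition: R_A = 9037/120 kN, R_B = 10763/120 kN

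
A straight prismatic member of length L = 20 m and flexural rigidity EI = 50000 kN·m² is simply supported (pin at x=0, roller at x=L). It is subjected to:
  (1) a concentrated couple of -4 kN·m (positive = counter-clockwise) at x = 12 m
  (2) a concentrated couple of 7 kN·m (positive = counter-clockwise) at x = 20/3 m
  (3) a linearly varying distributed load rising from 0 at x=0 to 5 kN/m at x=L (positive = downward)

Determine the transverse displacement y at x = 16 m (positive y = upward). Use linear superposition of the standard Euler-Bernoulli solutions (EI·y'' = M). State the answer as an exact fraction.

Load 1 — applied couple M₀=-4 kN·m at a=12 m (b=L-a=8):
  y_1 = (M₀x³/(6L)-M₀(x-a)²/2+C₁x)/EI  [x>a] with C₁=M₀(3b²-L²)/(6L)=104/15 = ((-4)·16³/(6·20)-(-4)·(16-12)²/2+(104/15)·16)/50000 = 2/15625 m
Load 2 — applied couple M₀=7 kN·m at a=20/3 m (b=L-a=40/3):
  y_2 = (M₀x³/(6L)-M₀(x-a)²/2+C₁x)/EI  [x>a] with C₁=M₀(3b²-L²)/(6L)=70/9 = (7·16³/(6·20)-7·(16-(20/3))²/2+(70/9)·16)/50000 = 329/281250 m
Load 3 — triangular load w₀=5 kN/m (0→w₀ over full span):
  y_3 = -w₀x(7L⁴-10L²x²+3x⁴)/(360LEI) = -5·16·(7·20⁴-10·20²·16²+3·16⁴)/(360·20·50000) = -1016/15625 m
Superposition: y = Σ y_i = -17923/281250 m ≈ -0.063726 m

y(16) = -17923/281250 m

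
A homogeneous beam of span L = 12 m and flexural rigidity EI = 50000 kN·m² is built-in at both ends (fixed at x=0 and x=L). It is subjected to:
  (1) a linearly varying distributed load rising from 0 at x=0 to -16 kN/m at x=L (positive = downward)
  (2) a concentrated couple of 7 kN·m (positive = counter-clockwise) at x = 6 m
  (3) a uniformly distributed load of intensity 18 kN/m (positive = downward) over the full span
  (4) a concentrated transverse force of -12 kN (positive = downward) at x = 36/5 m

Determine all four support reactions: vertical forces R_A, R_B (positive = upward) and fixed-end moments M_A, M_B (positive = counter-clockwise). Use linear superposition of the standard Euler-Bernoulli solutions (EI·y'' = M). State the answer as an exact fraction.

Load 1 — triangular load w₀=-16 kN/m (0→w₀ over full span):
  R_A = 3w₀L/20 = 3·(-16)·12/20 = -144/5 kN
  M_A = w₀L²/30 = (-16)·12²/30 = -384/5 kN·m
  R_B = 7w₀L/20 = 7·(-16)·12/20 = -336/5 kN
  M_B = -w₀L²/20 = -(-16)·12²/20 = 576/5 kN·m
Load 2 — applied couple M₀=7 kN·m at a=6 m (b=L-a=6):
  R_A = 6M₀ab/L³ = 6·7·6·6/12³ = 7/8 kN
  M_A = M₀b(2a-b)/L² = 7·6·(2·6-6)/12² = 7/4 kN·m
  R_B = -6M₀ab/L³ = -6·7·6·6/12³ = -7/8 kN
  M_B = M₀a(2b-a)/L² = 7·6·(2·6-6)/12² = 7/4 kN·m
Load 3 — uniform load w=18 kN/m over full span:
  R_A = wL/2 = 18·12/2 = 108 kN
  M_A = wL²/12 = 18·12²/12 = 216 kN·m
  R_B = wL/2 = 18·12/2 = 108 kN
  M_B = -wL²/12 = -18·12²/12 = -216 kN·m
Load 4 — point force P=-12 kN at a=36/5 m (b=L-a=24/5):
  R_A = Pb²(3a+b)/L³ = (-12)·(24/5)²·(3·(36/5)+(24/5))/12³ = -528/125 kN
  M_A = Pab²/L² = (-12)·(36/5)·(24/5)²/12² = -1728/125 kN·m
  R_B = Pa²(a+3b)/L³ = (-12)·(36/5)²·((36/5)+3·(24/5))/12³ = -972/125 kN
  M_B = -Pa²b/L² = -(-12)·(36/5)²·(24/5)/12² = 2592/125 kN·m
Superposition: R_A = 75851/1000 kN, M_A = 63563/500 kN·m, R_B = 32149/1000 kN, M_B = -39157/500 kN·m

R_A = 75851/1000 kN, M_A = 63563/500 kN·m, R_B = 32149/1000 kN, M_B = -39157/500 kN·m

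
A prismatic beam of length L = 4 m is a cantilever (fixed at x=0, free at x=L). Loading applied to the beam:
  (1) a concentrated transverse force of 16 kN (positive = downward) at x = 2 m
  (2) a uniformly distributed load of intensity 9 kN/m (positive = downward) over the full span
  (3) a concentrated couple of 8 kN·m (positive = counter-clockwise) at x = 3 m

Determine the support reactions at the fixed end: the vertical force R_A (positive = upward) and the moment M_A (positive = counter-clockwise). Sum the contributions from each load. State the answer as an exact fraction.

R_A = 52 kN, M_A = 96 kN·m

Load 1 — point force P=16 kN at a=2 m (b=L-a=2):
  R_A = P = 16 kN
  M_A = Pa = 16·2 = 32 kN·m
Load 2 — uniform load w=9 kN/m over full span:
  R_A = wL = 9·4 = 36 kN
  M_A = wL²/2 = 9·4²/2 = 72 kN·m
Load 3 — applied couple M₀=8 kN·m at a=3 m (b=L-a=1):
  R_A = 0 kN
  M_A = -M₀ = -8 kN·m
Superposition: R_A = 52 kN, M_A = 96 kN·m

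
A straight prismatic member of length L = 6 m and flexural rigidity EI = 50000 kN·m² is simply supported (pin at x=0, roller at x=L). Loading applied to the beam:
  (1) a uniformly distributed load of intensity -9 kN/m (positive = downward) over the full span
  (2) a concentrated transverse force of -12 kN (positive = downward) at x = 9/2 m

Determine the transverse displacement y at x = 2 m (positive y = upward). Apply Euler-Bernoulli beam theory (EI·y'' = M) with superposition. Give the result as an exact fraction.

y(2) = 647/200000 m

Load 1 — uniform load w=-9 kN/m over full span:
  y_1 = -wx(L³-2Lx²+x³)/(24EI) = -(-9)·2·(6³-2·6·2²+2³)/(24·50000) = 33/12500 m
Load 2 — point force P=-12 kN at a=9/2 m (b=L-a=3/2):
  y_2 = -Pbx(L²-b²-x²)/(6LEI)  [x≤a] = -(-12)·(3/2)·2·(6²-(3/2)²-2²)/(6·6·50000) = 119/200000 m
Superposition: y = Σ y_i = 647/200000 m ≈ 0.003235 m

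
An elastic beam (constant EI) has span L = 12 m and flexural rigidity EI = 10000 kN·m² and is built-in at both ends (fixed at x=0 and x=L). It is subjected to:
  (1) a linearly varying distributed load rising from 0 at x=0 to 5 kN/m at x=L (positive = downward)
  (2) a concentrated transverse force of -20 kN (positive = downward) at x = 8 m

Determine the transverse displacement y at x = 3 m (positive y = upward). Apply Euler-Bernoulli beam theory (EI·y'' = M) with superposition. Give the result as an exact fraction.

Load 1 — triangular load w₀=5 kN/m (0→w₀ over full span):
  y_1 = -w₀x²(L-x)²(x+2L)/(120LEI) = -5·3²·(12-3)²·(3+2·12)/(120·12·10000) = -2187/320000 m
Load 2 — point force P=-20 kN at a=8 m (b=L-a=4):
  y_2 = -Pb²x²(3aL-(3a+b)x)/(6L³EI)  [x≤a] = -(-20)·4²·3²·(3·8·12-(3·8+4)·3)/(6·12³·10000) = 17/3000 m
Superposition: y = Σ y_i = -1121/960000 m ≈ -0.001168 m

y(3) = -1121/960000 m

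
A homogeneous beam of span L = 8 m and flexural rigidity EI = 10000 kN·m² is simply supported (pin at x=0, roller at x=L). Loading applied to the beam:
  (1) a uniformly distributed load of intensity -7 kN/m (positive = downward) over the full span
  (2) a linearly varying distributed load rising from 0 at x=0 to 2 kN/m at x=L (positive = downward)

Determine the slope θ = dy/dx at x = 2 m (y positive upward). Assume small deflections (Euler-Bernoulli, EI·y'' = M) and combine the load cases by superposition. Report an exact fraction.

θ(2) = 7913/900000 rad

Load 1 — uniform load w=-7 kN/m over full span:
  θ_1 = -w(L³-6Lx²+4x³)/(24EI) = -(-7)·(8³-6·8·2²+4·2³)/(24·10000) = 77/7500 rad
Load 2 — triangular load w₀=2 kN/m (0→w₀ over full span):
  θ_2 = -w₀(7L⁴-30L²x²+15x⁴)/(360LEI) = -2·(7·8⁴-30·8²·2²+15·2⁴)/(360·8·10000) = -1327/900000 rad
Superposition: θ = Σ θ_i = 7913/900000 rad ≈ 0.008792 rad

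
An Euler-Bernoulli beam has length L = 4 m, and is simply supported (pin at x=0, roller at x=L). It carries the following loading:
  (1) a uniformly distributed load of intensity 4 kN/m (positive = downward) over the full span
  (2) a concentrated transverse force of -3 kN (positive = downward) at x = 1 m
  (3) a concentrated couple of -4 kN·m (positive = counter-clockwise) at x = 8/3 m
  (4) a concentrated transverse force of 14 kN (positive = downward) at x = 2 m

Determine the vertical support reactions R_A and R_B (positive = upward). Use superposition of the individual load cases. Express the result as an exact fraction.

R_A = 47/4 kN, R_B = 61/4 kN

Load 1 — uniform load w=4 kN/m over full span:
  R_A = wL/2 = 4·4/2 = 8 kN
  R_B = wL/2 = 4·4/2 = 8 kN
Load 2 — point force P=-3 kN at a=1 m (b=L-a=3):
  R_A = Pb/L = (-3)·3/4 = -9/4 kN
  R_B = Pa/L = (-3)·1/4 = -3/4 kN
Load 3 — applied couple M₀=-4 kN·m at a=8/3 m (b=L-a=4/3):
  R_A = M₀/L = (-4)/4 = -1 kN
  R_B = -M₀/L = -(-4)/4 = 1 kN
Load 4 — point force P=14 kN at a=2 m (b=L-a=2):
  R_A = Pb/L = 14·2/4 = 7 kN
  R_B = Pa/L = 14·2/4 = 7 kN
Superposition: R_A = 47/4 kN, R_B = 61/4 kN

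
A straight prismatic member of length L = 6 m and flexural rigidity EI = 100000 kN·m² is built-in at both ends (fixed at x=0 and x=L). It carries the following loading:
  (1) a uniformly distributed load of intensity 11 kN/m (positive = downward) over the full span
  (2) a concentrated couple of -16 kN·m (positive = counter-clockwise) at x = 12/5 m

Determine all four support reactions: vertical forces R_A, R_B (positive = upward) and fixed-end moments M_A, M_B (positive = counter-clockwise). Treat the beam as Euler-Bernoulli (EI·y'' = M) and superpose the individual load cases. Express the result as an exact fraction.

R_A = 729/25 kN, M_A = 777/25 kN·m, R_B = 921/25 kN, M_B = -953/25 kN·m

Load 1 — uniform load w=11 kN/m over full span:
  R_A = wL/2 = 11·6/2 = 33 kN
  M_A = wL²/12 = 11·6²/12 = 33 kN·m
  R_B = wL/2 = 11·6/2 = 33 kN
  M_B = -wL²/12 = -11·6²/12 = -33 kN·m
Load 2 — applied couple M₀=-16 kN·m at a=12/5 m (b=L-a=18/5):
  R_A = 6M₀ab/L³ = 6·(-16)·(12/5)·(18/5)/6³ = -96/25 kN
  M_A = M₀b(2a-b)/L² = (-16)·(18/5)·(2·(12/5)-(18/5))/6² = -48/25 kN·m
  R_B = -6M₀ab/L³ = -6·(-16)·(12/5)·(18/5)/6³ = 96/25 kN
  M_B = M₀a(2b-a)/L² = (-16)·(12/5)·(2·(18/5)-(12/5))/6² = -128/25 kN·m
Superposition: R_A = 729/25 kN, M_A = 777/25 kN·m, R_B = 921/25 kN, M_B = -953/25 kN·m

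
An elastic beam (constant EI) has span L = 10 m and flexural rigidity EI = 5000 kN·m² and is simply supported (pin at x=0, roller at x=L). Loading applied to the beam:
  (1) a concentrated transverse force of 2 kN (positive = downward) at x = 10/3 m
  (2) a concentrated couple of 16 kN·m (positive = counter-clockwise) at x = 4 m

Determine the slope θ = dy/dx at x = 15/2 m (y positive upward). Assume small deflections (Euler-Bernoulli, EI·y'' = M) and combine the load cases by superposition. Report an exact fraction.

Load 1 — point force P=2 kN at a=10/3 m (b=L-a=20/3):
  θ_1 = -Pa(2L²-6Lx+3x²+a²)/(6LEI)  [x>a] = -2·(10/3)·(2·10²-6·10·(15/2)+3·(15/2)²+(10/3)²)/(6·10·5000) = 101/64800 rad
Load 2 — applied couple M₀=16 kN·m at a=4 m (b=L-a=6):
  θ_2 = (M₀x²/(2L)-M₀(x-a)+C₁)/EI  [x>a] with C₁=M₀(3b²-L²)/(6L)=32/15 = (16·(15/2)²/(2·10)-16·((15/2)-4)+(32/15))/5000 = -133/75000 rad
Superposition: θ = Σ θ_i = -1739/8100000 rad ≈ -0.000215 rad

θ(15/2) = -1739/8100000 rad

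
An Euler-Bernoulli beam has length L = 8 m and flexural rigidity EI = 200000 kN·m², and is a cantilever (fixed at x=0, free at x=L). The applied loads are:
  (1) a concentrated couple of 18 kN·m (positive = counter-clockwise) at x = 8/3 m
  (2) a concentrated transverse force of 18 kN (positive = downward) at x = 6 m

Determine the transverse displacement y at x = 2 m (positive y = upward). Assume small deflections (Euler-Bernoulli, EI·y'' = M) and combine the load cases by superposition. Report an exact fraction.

Load 1 — applied couple M₀=18 kN·m at a=8/3 m (b=L-a=16/3):
  y_1 = M₀x²/(2EI)  [x≤a] = 18·2²/(2·200000) = 9/50000 m
Load 2 — point force P=18 kN at a=6 m (b=L-a=2):
  y_2 = -Px²(3a-x)/(6EI)  [x≤a] = -18·2²·(3·6-2)/(6·200000) = -3/3125 m
Superposition: y = Σ y_i = -39/50000 m ≈ -0.000780 m

y(2) = -39/50000 m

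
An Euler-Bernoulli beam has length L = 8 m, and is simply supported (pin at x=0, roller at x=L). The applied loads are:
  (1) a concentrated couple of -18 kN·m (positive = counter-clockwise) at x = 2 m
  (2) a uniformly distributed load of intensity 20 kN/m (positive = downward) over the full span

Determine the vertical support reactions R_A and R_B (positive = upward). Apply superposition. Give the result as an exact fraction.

R_A = 311/4 kN, R_B = 329/4 kN

Load 1 — applied couple M₀=-18 kN·m at a=2 m (b=L-a=6):
  R_A = M₀/L = (-18)/8 = -9/4 kN
  R_B = -M₀/L = -(-18)/8 = 9/4 kN
Load 2 — uniform load w=20 kN/m over full span:
  R_A = wL/2 = 20·8/2 = 80 kN
  R_B = wL/2 = 20·8/2 = 80 kN
Superposition: R_A = 311/4 kN, R_B = 329/4 kN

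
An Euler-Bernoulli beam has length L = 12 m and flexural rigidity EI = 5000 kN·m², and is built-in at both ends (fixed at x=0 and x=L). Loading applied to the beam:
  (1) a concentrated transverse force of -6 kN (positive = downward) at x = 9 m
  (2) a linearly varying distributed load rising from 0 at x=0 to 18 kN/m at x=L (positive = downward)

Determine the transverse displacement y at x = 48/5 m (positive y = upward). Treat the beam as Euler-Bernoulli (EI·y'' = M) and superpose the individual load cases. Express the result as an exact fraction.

y(48/5) = -3210273/78125000 m

Load 1 — point force P=-6 kN at a=9 m (b=L-a=3):
  y_1 = -Pa²(L-x)²(3bL-(3b+a)(L-x))/(6L³EI)  [x>a] = -(-6)·9²·(12-(48/5))²·(3·3·12-(3·3+9)·(12-(48/5)))/(6·12³·5000) = 2187/625000 m
Load 2 — triangular load w₀=18 kN/m (0→w₀ over full span):
  y_2 = -w₀x²(L-x)²(x+2L)/(120LEI) = -18·(48/5)²·(12-(48/5))²·((48/5)+2·12)/(120·12·5000) = -435456/9765625 m
Superposition: y = Σ y_i = -3210273/78125000 m ≈ -0.041091 m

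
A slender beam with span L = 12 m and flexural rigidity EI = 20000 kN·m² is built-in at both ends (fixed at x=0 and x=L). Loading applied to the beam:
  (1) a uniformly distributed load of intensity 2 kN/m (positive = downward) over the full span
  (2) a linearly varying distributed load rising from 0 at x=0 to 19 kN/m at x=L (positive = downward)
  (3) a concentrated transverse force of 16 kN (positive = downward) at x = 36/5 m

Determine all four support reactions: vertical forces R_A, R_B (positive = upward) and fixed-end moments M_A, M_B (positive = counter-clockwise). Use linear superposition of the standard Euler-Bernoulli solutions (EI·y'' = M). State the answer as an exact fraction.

R_A = 6479/125 kN, M_A = 16704/125 kN·m, R_B = 12771/125 kN, M_B = -23556/125 kN·m

Load 1 — uniform load w=2 kN/m over full span:
  R_A = wL/2 = 2·12/2 = 12 kN
  M_A = wL²/12 = 2·12²/12 = 24 kN·m
  R_B = wL/2 = 2·12/2 = 12 kN
  M_B = -wL²/12 = -2·12²/12 = -24 kN·m
Load 2 — triangular load w₀=19 kN/m (0→w₀ over full span):
  R_A = 3w₀L/20 = 3·19·12/20 = 171/5 kN
  M_A = w₀L²/30 = 19·12²/30 = 456/5 kN·m
  R_B = 7w₀L/20 = 7·19·12/20 = 399/5 kN
  M_B = -w₀L²/20 = -19·12²/20 = -684/5 kN·m
Load 3 — point force P=16 kN at a=36/5 m (b=L-a=24/5):
  R_A = Pb²(3a+b)/L³ = 16·(24/5)²·(3·(36/5)+(24/5))/12³ = 704/125 kN
  M_A = Pab²/L² = 16·(36/5)·(24/5)²/12² = 2304/125 kN·m
  R_B = Pa²(a+3b)/L³ = 16·(36/5)²·((36/5)+3·(24/5))/12³ = 1296/125 kN
  M_B = -Pa²b/L² = -16·(36/5)²·(24/5)/12² = -3456/125 kN·m
Superposition: R_A = 6479/125 kN, M_A = 16704/125 kN·m, R_B = 12771/125 kN, M_B = -23556/125 kN·m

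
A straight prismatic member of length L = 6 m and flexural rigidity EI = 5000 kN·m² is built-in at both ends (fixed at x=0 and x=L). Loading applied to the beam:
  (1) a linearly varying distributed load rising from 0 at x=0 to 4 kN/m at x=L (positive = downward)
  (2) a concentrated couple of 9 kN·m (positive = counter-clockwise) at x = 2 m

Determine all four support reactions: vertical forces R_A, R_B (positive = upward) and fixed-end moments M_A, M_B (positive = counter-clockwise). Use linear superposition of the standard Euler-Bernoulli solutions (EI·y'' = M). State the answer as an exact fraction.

Load 1 — triangular load w₀=4 kN/m (0→w₀ over full span):
  R_A = 3w₀L/20 = 3·4·6/20 = 18/5 kN
  M_A = w₀L²/30 = 4·6²/30 = 24/5 kN·m
  R_B = 7w₀L/20 = 7·4·6/20 = 42/5 kN
  M_B = -w₀L²/20 = -4·6²/20 = -36/5 kN·m
Load 2 — applied couple M₀=9 kN·m at a=2 m (b=L-a=4):
  R_A = 6M₀ab/L³ = 6·9·2·4/6³ = 2 kN
  M_A = M₀b(2a-b)/L² = 9·4·(2·2-4)/6² = 0 kN·m
  R_B = -6M₀ab/L³ = -6·9·2·4/6³ = -2 kN
  M_B = M₀a(2b-a)/L² = 9·2·(2·4-2)/6² = 3 kN·m
Superposition: R_A = 28/5 kN, M_A = 24/5 kN·m, R_B = 32/5 kN, M_B = -21/5 kN·m

R_A = 28/5 kN, M_A = 24/5 kN·m, R_B = 32/5 kN, M_B = -21/5 kN·m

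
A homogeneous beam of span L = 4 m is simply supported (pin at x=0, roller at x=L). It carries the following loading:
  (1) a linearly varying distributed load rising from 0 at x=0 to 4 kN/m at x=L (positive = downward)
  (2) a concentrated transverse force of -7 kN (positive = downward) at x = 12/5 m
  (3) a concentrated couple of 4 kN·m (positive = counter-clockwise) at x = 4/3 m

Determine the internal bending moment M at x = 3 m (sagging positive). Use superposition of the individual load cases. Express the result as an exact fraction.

Load 1 — triangular load w₀=4 kN/m (0→w₀ over full span):
  M_1 = w₀Lx/6 - w₀x³/(6L) = 4·4·3/6 - 4·3³/(6·4) = 7/2 kN·m
Load 2 — point force P=-7 kN at a=12/5 m (b=L-a=8/5):
  M_2 = Pa(L-x)/L  [x>a] = (-7)·(12/5)·(4-3)/4 = -21/5 kN·m
Load 3 — applied couple M₀=4 kN·m at a=4/3 m (b=L-a=8/3):
  M_3 = M₀x/L - M₀  [x>a] = 4·3/4 - 4 = -1 kN·m
Superposition: M = Σ M_i = -17/10 kN·m ≈ -1.700000 kN·m

M(3) = -17/10 kN·m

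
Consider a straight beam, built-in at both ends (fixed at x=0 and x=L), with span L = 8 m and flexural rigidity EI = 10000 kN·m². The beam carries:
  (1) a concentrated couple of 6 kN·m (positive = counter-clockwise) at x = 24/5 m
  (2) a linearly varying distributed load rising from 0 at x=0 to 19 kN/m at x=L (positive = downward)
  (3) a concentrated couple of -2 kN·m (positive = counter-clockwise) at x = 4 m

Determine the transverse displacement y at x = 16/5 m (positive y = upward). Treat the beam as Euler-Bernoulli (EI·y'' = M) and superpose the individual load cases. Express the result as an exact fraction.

y(16/5) = -90892/9765625 m

Load 1 — applied couple M₀=6 kN·m at a=24/5 m (b=L-a=16/5):
  y_1 = (R_Ax³/6 - M_Ax²/2)/EI  [x≤a] with R_A=27/25, M_A=48/25 = ((27/25)·(16/5)³/6 - (48/25)·(16/5)²/2)/10000 = -768/1953125 m
Load 2 — triangular load w₀=19 kN/m (0→w₀ over full span):
  y_2 = -w₀x²(L-x)²(x+2L)/(120LEI) = -19·(16/5)²·(8-(16/5))²·((16/5)+2·8)/(120·8·10000) = -87552/9765625 m
Load 3 — applied couple M₀=-2 kN·m at a=4 m (b=L-a=4):
  y_3 = (R_Ax³/6 - M_Ax²/2)/EI  [x≤a] with R_A=-3/8, M_A=-1/2 = ((-3/8)·(16/5)³/6 - (-1/2)·(16/5)²/2)/10000 = 4/78125 m
Superposition: y = Σ y_i = -90892/9765625 m ≈ -0.009307 m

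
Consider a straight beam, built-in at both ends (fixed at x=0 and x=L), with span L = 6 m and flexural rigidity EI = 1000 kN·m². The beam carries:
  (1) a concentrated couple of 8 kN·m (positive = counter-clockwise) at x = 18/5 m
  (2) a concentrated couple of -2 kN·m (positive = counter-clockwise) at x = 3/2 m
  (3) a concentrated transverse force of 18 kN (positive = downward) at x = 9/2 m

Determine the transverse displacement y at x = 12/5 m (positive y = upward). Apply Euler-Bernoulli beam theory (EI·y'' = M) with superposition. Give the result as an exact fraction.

y(12/5) = -152289/12500000 m

Load 1 — applied couple M₀=8 kN·m at a=18/5 m (b=L-a=12/5):
  y_1 = (R_Ax³/6 - M_Ax²/2)/EI  [x≤a] with R_A=48/25, M_A=64/25 = ((48/25)·(12/5)³/6 - (64/25)·(12/5)²/2)/1000 = -1152/390625 m
Load 2 — applied couple M₀=-2 kN·m at a=3/2 m (b=L-a=9/2):
  y_2 = (R_Ax³/6 - M_Ax²/2 - M₀(x-a)²/2)/EI  [x>a] with R_A=-3/8, M_A=3/8 = ((-3/8)·(12/5)³/6 - (3/8)·(12/5)²/2 - (-2)·((12/5)-(3/2))²/2)/1000 = -567/500000 m
Load 3 — point force P=18 kN at a=9/2 m (b=L-a=3/2):
  y_3 = -Pb²x²(3aL-(3a+b)x)/(6L³EI)  [x≤a] = -18·(3/2)²·(12/5)²·(3·(9/2)·6-(3·(9/2)+(3/2))·(12/5))/(6·6³·1000) = -81/10000 m
Superposition: y = Σ y_i = -152289/12500000 m ≈ -0.012183 m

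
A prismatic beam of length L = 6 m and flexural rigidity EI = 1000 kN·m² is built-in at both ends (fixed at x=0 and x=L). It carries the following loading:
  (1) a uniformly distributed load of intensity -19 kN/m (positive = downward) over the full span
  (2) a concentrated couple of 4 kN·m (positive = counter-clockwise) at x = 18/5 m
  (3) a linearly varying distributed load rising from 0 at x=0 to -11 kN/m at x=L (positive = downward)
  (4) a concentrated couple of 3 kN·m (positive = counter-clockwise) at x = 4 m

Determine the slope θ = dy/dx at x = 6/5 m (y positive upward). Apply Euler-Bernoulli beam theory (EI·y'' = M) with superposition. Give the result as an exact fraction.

Load 1 — uniform load w=-19 kN/m over full span:
  θ_1 = -wx(L-x)(L-2x)/(12EI) = -(-19)·(6/5)·(6-(6/5))·(6-2·(6/5))/(12·1000) = 513/15625 rad
Load 2 — applied couple M₀=4 kN·m at a=18/5 m (b=L-a=12/5):
  θ_2 = (R_Ax²/2 - M_Ax)/EI  [x≤a] with R_A=24/25, M_A=32/25 = ((24/25)·(6/5)²/2 - (32/25)·(6/5))/1000 = -66/78125 rad
Load 3 — triangular load w₀=-11 kN/m (0→w₀ over full span):
  θ_3 = -w₀(2x(L-x)(L-2x)(x+2L)+x²(L-x)²)/(120LEI) = -(-11)·(2·(6/5)·(6-(6/5))·(6-2·(6/5))·((6/5)+2·6)+(6/5)²·(6-(6/5))²)/(120·6·1000) = 693/78125 rad
Load 4 — applied couple M₀=3 kN·m at a=4 m (b=L-a=2):
  θ_4 = (R_Ax²/2 - M_Ax)/EI  [x≤a] with R_A=2/3, M_A=1 = ((2/3)·(6/5)²/2 - 1·(6/5))/1000 = -9/12500 rad
Superposition: θ = Σ θ_i = 12543/312500 rad ≈ 0.040138 rad

θ(6/5) = 12543/312500 rad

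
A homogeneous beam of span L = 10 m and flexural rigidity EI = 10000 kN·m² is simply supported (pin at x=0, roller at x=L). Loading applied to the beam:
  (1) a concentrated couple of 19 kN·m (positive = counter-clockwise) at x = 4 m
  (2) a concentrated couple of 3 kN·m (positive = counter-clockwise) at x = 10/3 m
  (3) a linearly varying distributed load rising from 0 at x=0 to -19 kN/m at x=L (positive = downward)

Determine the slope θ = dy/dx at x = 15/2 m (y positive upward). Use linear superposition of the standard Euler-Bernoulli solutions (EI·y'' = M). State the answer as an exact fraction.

Load 1 — applied couple M₀=19 kN·m at a=4 m (b=L-a=6):
  θ_1 = (M₀x²/(2L)-M₀(x-a)+C₁)/EI  [x>a] with C₁=M₀(3b²-L²)/(6L)=38/15 = (19·(15/2)²/(2·10)-19·((15/2)-4)+(38/15))/10000 = -2527/2400000 rad
Load 2 — applied couple M₀=3 kN·m at a=10/3 m (b=L-a=20/3):
  θ_2 = (M₀x²/(2L)-M₀(x-a)+C₁)/EI  [x>a] with C₁=M₀(3b²-L²)/(6L)=5/3 = (3·(15/2)²/(2·10)-3·((15/2)-(10/3))+(5/3))/10000 = -23/96000 rad
Load 3 — triangular load w₀=-19 kN/m (0→w₀ over full span):
  θ_3 = -w₀(7L⁴-30L²x²+15x⁴)/(360LEI) = -(-19)·(7·10⁴-30·10²·(15/2)²+15·(15/2)⁴)/(360·10·10000) = -24947/921600 rad
Superposition: θ = Σ θ_i = -3267271/115200000 rad ≈ -0.028362 rad

θ(15/2) = -3267271/115200000 rad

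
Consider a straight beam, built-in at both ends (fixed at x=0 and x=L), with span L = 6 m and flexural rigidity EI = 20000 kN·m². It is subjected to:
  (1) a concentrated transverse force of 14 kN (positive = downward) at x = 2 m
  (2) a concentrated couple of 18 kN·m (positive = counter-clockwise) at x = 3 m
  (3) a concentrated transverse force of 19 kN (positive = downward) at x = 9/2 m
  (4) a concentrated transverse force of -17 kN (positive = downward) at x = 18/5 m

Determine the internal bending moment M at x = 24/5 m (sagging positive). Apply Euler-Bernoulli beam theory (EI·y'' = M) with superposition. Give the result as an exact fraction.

M(24/5) = 114503/60000 kN·m

Load 1 — point force P=14 kN at a=2 m (b=L-a=4):
  M_1 = Pa²(a+3b)(L-x)/L³ - Pa²b/L²  [x>a] = 14·2²·(2+3·4)·(6-(24/5))/6³ - 14·2²·4/6² = -28/15 kN·m
Load 2 — applied couple M₀=18 kN·m at a=3 m (b=L-a=3):
  M_2 = R_Ax - M_A - M₀  [x>a] with R_A=9/2, M_A=9/2 = (9/2)·(24/5) - (9/2) - 18 = -9/10 kN·m
Load 3 — point force P=19 kN at a=9/2 m (b=L-a=3/2):
  M_3 = Pa²(a+3b)(L-x)/L³ - Pa²b/L²  [x>a] = 19·(9/2)²·((9/2)+3·(3/2))·(6-(24/5))/6³ - 19·(9/2)²·(3/2)/6² = 513/160 kN·m
Load 4 — point force P=-17 kN at a=18/5 m (b=L-a=12/5):
  M_4 = Pa²(a+3b)(L-x)/L³ - Pa²b/L²  [x>a] = (-17)·(18/5)²·((18/5)+3·(12/5))·(6-(24/5))/6³ - (-17)·(18/5)²·(12/5)/6² = 918/625 kN·m
Superposition: M = Σ M_i = 114503/60000 kN·m ≈ 1.908383 kN·m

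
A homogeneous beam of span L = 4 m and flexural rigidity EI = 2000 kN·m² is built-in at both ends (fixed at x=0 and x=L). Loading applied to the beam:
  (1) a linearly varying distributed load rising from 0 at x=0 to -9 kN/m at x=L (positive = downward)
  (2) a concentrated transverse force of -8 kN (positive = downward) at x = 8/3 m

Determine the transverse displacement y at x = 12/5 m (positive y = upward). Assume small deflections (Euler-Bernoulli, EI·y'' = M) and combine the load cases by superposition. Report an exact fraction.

y(12/5) = 4808/1953125 m

Load 1 — triangular load w₀=-9 kN/m (0→w₀ over full span):
  y_1 = -w₀x²(L-x)²(x+2L)/(120LEI) = -(-9)·(12/5)²·(4-(12/5))²·((12/5)+2·4)/(120·4·2000) = 2808/1953125 m
Load 2 — point force P=-8 kN at a=8/3 m (b=L-a=4/3):
  y_2 = -Pb²x²(3aL-(3a+b)x)/(6L³EI)  [x≤a] = -(-8)·(4/3)²·(12/5)²·(3·(8/3)·4-(3·(8/3)+(4/3))·(12/5))/(6·4³·2000) = 16/15625 m
Superposition: y = Σ y_i = 4808/1953125 m ≈ 0.002462 m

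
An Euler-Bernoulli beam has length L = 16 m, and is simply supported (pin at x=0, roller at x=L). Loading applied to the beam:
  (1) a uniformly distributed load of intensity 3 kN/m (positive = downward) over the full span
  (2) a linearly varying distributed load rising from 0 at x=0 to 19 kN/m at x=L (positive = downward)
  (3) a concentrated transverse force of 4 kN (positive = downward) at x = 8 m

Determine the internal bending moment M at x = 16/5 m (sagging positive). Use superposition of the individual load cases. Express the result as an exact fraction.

Load 1 — uniform load w=3 kN/m over full span:
  M_1 = wx(L-x)/2 = 3·(16/5)·(16-(16/5))/2 = 1536/25 kN·m
Load 2 — triangular load w₀=19 kN/m (0→w₀ over full span):
  M_2 = w₀Lx/6 - w₀x³/(6L) = 19·16·(16/5)/6 - 19·(16/5)³/(6·16) = 19456/125 kN·m
Load 3 — point force P=4 kN at a=8 m (b=L-a=8):
  M_3 = Pbx/L  [x≤a] = 4·8·(16/5)/16 = 32/5 kN·m
Superposition: M = Σ M_i = 27936/125 kN·m ≈ 223.488000 kN·m

M(16/5) = 27936/125 kN·m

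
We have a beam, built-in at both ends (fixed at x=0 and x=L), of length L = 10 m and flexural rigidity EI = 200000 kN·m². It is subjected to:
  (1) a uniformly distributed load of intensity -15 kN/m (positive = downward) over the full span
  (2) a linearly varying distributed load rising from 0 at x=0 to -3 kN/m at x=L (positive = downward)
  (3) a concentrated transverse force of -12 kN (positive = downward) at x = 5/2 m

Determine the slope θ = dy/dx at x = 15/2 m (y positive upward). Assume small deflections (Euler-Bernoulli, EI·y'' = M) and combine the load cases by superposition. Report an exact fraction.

Load 1 — uniform load w=-15 kN/m over full span:
  θ_1 = -wx(L-x)(L-2x)/(12EI) = -(-15)·(15/2)·(10-(15/2))·(10-2·(15/2))/(12·200000) = -3/5120 rad
Load 2 — triangular load w₀=-3 kN/m (0→w₀ over full span):
  θ_2 = -w₀(2x(L-x)(L-2x)(x+2L)+x²(L-x)²)/(120LEI) = -(-3)·(2·(15/2)·(10-(15/2))·(10-2·(15/2))·((15/2)+2·10)+(15/2)²·(10-(15/2))²)/(120·10·200000) = -123/2048000 rad
Load 3 — point force P=-12 kN at a=5/2 m (b=L-a=15/2):
  θ_3 = Pa²(L-x)(2bL-(3b+a)(L-x))/(2L³EI)  [x>a] = (-12)·(5/2)²·(10-(15/2))·(2·(15/2)·10-(3·(15/2)+(5/2))·(10-(15/2)))/(2·10³·200000) = -21/512000 rad
Superposition: θ = Σ θ_i = -1407/2048000 rad ≈ -0.000687 rad

θ(15/2) = -1407/2048000 rad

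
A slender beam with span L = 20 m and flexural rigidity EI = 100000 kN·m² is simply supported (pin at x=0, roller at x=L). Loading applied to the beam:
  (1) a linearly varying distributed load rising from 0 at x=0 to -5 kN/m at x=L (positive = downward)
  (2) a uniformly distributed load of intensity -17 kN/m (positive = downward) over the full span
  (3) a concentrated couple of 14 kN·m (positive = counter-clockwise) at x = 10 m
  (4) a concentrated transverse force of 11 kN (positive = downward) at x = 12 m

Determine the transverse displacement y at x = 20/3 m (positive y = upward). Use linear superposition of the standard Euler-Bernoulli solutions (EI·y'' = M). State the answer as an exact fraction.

Load 1 — triangular load w₀=-5 kN/m (0→w₀ over full span):
  y_1 = -w₀x(7L⁴-10L²x²+3x⁴)/(360LEI) = -(-5)·(20/3)·(7·20⁴-10·20²·(20/3)²+3·(20/3)⁴)/(360·20·100000) = 32/729 m
Load 2 — uniform load w=-17 kN/m over full span:
  y_2 = -wx(L³-2Lx²+x³)/(24EI) = -(-17)·(20/3)·(20³-2·20·(20/3)²+(20/3)³)/(24·100000) = 374/1215 m
Load 3 — applied couple M₀=14 kN·m at a=10 m (b=L-a=10):
  y_3 = (M₀x³/(6L)+C₁x)/EI  [x≤a] with C₁=M₀(3b²-L²)/(6L)=-35/3 = (14·(20/3)³/(6·20)+(-35/3)·(20/3))/100000 = -7/16200 m
Load 4 — point force P=11 kN at a=12 m (b=L-a=8):
  y_4 = -Pbx(L²-b²-x²)/(6LEI)  [x≤a] = -11·8·(20/3)·(20²-8²-(20/3)²)/(6·20·100000) = -3608/253125 m
Superposition: y = Σ y_i = 6142349/18225000 m ≈ 0.337029 m

y(20/3) = 6142349/18225000 m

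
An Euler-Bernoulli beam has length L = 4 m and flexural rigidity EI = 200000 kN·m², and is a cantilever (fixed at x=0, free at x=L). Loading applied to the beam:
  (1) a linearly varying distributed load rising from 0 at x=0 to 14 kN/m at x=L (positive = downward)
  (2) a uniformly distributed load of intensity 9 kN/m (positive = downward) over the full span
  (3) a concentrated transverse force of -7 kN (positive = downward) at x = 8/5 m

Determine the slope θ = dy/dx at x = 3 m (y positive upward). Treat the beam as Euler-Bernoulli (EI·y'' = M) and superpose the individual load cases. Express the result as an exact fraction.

Load 1 — triangular load w₀=14 kN/m (0→w₀ over full span):
  θ_1 = (w₀Lx²/4-w₀L²x/3-w₀x⁴/(24L))/EI = (14·4·3²/4-14·4²·3/3-14·3⁴/(24·4))/200000 = -1757/3200000 rad
Load 2 — uniform load w=9 kN/m over full span:
  θ_2 = -wx(x²-3Lx+3L²)/(6EI) = -9·3·(3²-3·4·3+3·4²)/(6·200000) = -189/400000 rad
Load 3 — point force P=-7 kN at a=8/5 m (b=L-a=12/5):
  θ_3 = -Pa²/(2EI)  [x>a] = -(-7)·(8/5)²/(2·200000) = 7/156250 rad
Superposition: θ = Σ θ_i = -78141/80000000 rad ≈ -0.000977 rad

θ(3) = -78141/80000000 rad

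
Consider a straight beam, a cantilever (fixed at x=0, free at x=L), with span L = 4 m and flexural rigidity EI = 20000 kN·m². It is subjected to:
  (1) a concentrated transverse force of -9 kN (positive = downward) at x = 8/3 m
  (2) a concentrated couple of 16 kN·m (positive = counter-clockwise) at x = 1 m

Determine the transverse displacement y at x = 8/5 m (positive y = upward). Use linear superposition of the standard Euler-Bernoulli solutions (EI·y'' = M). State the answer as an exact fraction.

y(8/5) = 659/312500 m

Load 1 — point force P=-9 kN at a=8/3 m (b=L-a=4/3):
  y_1 = -Px²(3a-x)/(6EI)  [x≤a] = -(-9)·(8/5)²·(3·(8/3)-(8/5))/(6·20000) = 96/78125 m
Load 2 — applied couple M₀=16 kN·m at a=1 m (b=L-a=3):
  y_2 = M₀a(2x-a)/(2EI)  [x>a] = 16·1·(2·(8/5)-1)/(2·20000) = 11/12500 m
Superposition: y = Σ y_i = 659/312500 m ≈ 0.002109 m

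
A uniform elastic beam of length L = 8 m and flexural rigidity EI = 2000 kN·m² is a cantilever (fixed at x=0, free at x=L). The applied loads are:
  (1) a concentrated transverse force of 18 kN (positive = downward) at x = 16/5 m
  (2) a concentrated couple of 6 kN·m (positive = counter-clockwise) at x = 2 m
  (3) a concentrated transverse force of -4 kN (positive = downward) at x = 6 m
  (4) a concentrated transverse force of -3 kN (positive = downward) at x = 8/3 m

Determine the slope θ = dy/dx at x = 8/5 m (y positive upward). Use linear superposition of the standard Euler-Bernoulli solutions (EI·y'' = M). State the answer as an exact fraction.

θ(8/5) = -27/3125 rad

Load 1 — point force P=18 kN at a=16/5 m (b=L-a=24/5):
  θ_1 = -Px(2a-x)/(2EI)  [x≤a] = -18·(8/5)·(2·(16/5)-(8/5))/(2·2000) = -108/3125 rad
Load 2 — applied couple M₀=6 kN·m at a=2 m (b=L-a=6):
  θ_2 = M₀x/EI  [x≤a] = 6·(8/5)/2000 = 3/625 rad
Load 3 — point force P=-4 kN at a=6 m (b=L-a=2):
  θ_3 = -Px(2a-x)/(2EI)  [x≤a] = -(-4)·(8/5)·(2·6-(8/5))/(2·2000) = 52/3125 rad
Load 4 — point force P=-3 kN at a=8/3 m (b=L-a=16/3):
  θ_4 = -Px(2a-x)/(2EI)  [x≤a] = -(-3)·(8/5)·(2·(8/3)-(8/5))/(2·2000) = 14/3125 rad
Superposition: θ = Σ θ_i = -27/3125 rad ≈ -0.008640 rad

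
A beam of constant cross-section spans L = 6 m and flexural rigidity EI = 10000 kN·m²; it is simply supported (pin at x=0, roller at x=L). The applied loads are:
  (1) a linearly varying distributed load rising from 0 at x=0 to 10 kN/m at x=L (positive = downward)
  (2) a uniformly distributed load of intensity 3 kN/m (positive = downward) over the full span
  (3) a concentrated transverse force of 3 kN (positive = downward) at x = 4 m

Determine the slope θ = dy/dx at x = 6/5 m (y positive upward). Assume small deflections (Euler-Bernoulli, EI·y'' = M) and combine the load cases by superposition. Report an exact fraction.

Load 1 — triangular load w₀=10 kN/m (0→w₀ over full span):
  θ_1 = -w₀(7L⁴-30L²x²+15x⁴)/(360LEI) = -10·(7·6⁴-30·6²·(6/5)²+15·(6/5)⁴)/(360·6·10000) = -273/78125 rad
Load 2 — uniform load w=3 kN/m over full span:
  θ_2 = -w(L³-6Lx²+4x³)/(24EI) = -3·(6³-6·6·(6/5)²+4·(6/5)³)/(24·10000) = -2673/1250000 rad
Load 3 — point force P=3 kN at a=4 m (b=L-a=2):
  θ_3 = -Pb(L²-b²-3x²)/(6LEI)  [x≤a] = -3·2·(6²-2²-3·(6/5)²)/(6·6·10000) = -173/375000 rad
Superposition: θ = Σ θ_i = -22853/3750000 rad ≈ -0.006094 rad

θ(6/5) = -22853/3750000 rad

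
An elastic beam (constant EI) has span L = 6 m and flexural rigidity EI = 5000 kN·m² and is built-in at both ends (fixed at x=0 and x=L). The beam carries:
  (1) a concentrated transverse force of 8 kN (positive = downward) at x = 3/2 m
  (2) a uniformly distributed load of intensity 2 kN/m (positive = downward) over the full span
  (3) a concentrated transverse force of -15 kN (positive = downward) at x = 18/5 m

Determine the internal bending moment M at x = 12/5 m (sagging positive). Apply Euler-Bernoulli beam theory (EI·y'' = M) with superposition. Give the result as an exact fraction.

M(12/5) = 429/500 kN·m

Load 1 — point force P=8 kN at a=3/2 m (b=L-a=9/2):
  M_1 = Pa²(a+3b)(L-x)/L³ - Pa²b/L²  [x>a] = 8·(3/2)²·((3/2)+3·(9/2))·(6-(12/5))/6³ - 8·(3/2)²·(9/2)/6² = 9/4 kN·m
Load 2 — uniform load w=2 kN/m over full span:
  M_2 = wLx/2 - wL²/12 - wx²/2 = 2·6·(12/5)/2 - 2·6²/12 - 2·(12/5)²/2 = 66/25 kN·m
Load 3 — point force P=-15 kN at a=18/5 m (b=L-a=12/5):
  M_3 = Pb²(3a+b)x/L³ - Pab²/L²  [x≤a] = (-15)·(12/5)²·(3·(18/5)+(12/5))·(12/5)/6³ - (-15)·(18/5)·(12/5)²/6² = -504/125 kN·m
Superposition: M = Σ M_i = 429/500 kN·m ≈ 0.858000 kN·m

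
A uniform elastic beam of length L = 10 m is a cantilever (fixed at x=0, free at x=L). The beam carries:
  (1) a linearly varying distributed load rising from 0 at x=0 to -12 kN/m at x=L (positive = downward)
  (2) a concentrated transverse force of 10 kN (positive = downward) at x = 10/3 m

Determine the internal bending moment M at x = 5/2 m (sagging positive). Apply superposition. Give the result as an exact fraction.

Load 1 — triangular load w₀=-12 kN/m (0→w₀ over full span):
  M_1 = w₀Lx/2 - w₀L²/3 - w₀x³/(6L) = (-12)·10·(5/2)/2 - (-12)·10²/3 - (-12)·(5/2)³/(6·10) = 2025/8 kN·m
Load 2 — point force P=10 kN at a=10/3 m (b=L-a=20/3):
  M_2 = -P(a-x)  [x≤a] = -10·((10/3)-(5/2)) = -25/3 kN·m
Superposition: M = Σ M_i = 5875/24 kN·m ≈ 244.791667 kN·m

M(5/2) = 5875/24 kN·m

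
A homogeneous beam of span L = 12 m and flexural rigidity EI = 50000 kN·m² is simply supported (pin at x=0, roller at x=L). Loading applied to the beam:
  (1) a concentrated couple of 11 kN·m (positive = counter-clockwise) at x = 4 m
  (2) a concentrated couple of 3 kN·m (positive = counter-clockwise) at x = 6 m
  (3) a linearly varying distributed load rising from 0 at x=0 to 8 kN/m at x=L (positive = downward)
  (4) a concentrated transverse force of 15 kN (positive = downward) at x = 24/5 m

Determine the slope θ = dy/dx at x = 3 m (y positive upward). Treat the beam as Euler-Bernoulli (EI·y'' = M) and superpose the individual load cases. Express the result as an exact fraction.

Load 1 — applied couple M₀=11 kN·m at a=4 m (b=L-a=8):
  θ_1 = (M₀x²/(2L)+C₁)/EI  [x≤a] with C₁=M₀(3b²-L²)/(6L)=22/3 = (11·3²/(2·12)+(22/3))/50000 = 11/48000 rad
Load 2 — applied couple M₀=3 kN·m at a=6 m (b=L-a=6):
  θ_2 = (M₀x²/(2L)+C₁)/EI  [x≤a] with C₁=M₀(3b²-L²)/(6L)=-3/2 = (3·3²/(2·12)+(-3/2))/50000 = -3/400000 rad
Load 3 — triangular load w₀=8 kN/m (0→w₀ over full span):
  θ_3 = -w₀(7L⁴-30L²x²+15x⁴)/(360LEI) = -8·(7·12⁴-30·12²·3²+15·3⁴)/(360·12·50000) = -3981/1000000 rad
Load 4 — point force P=15 kN at a=24/5 m (b=L-a=36/5):
  θ_4 = -Pb(L²-b²-3x²)/(6LEI)  [x≤a] = -15·(36/5)·(12²-(36/5)²-3·3²)/(6·12·50000) = -4887/2500000 rad
Superposition: θ = Σ θ_i = -5357/937500 rad ≈ -0.005714 rad

θ(3) = -5357/937500 rad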